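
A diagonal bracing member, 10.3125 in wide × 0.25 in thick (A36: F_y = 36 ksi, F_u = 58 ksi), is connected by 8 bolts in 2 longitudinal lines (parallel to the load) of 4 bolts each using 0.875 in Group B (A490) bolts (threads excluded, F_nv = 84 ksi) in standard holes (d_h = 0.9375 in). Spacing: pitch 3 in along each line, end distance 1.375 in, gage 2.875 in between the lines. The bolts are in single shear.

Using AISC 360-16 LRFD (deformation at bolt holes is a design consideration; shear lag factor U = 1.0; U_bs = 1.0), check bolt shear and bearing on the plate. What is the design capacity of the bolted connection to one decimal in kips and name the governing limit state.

Bolt shear: A_b = π(0.875)²/4 = 0.60132 in². φR_n = 0.75 × 84 × 0.60132 × 8 × 1 = 303.1 kips.
Bearing (0.25 in plate, F_u = 58 ksi): end bolts L_c = 1.375 − 0.9375/2 = 0.90625, R_n = min(1.2×0.90625×0.25×58, 2.4×0.875×0.25×58) = 15.769 kips/bolt; interior L_c = 3 − 0.9375 = 2.0625, R_n = 30.45 kips/bolt. φR_n = 0.75 × (2×15.769 + 6×30.45) = 160.7 kips.
Governing: min(303.1, 160.7) = 160.7 kips → bearing.

160.7 kips (bearing governs)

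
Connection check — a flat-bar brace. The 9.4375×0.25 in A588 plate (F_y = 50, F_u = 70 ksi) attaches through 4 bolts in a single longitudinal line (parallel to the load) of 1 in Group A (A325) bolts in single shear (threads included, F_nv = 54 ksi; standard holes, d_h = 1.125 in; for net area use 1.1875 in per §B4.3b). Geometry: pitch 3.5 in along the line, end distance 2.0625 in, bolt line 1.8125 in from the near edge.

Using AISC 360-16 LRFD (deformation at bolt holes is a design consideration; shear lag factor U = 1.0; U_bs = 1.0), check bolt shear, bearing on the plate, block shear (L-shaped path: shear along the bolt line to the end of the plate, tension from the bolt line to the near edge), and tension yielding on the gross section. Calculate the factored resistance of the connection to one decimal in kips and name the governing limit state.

Bolt shear: A_b = π(1)²/4 = 0.7854 in². φR_n = 0.75 × 54 × 0.7854 × 4 × 1 = 127.2 kips.
Bearing (0.25 in plate, F_u = 70 ksi): end bolts L_c = 2.0625 − 1.125/2 = 1.5, R_n = min(1.2×1.5×0.25×70, 2.4×1×0.25×70) = 31.5 kips/bolt; interior L_c = 3.5 − 1.125 = 2.375, R_n = 42 kips/bolt. φR_n = 0.75 × (1×31.5 + 3×42) = 118.1 kips.
Block shear: shear path 1×[2.0625+3×3.5] = 1×12.5625 in, A_gv = 3.1406, A_nv = 1×(12.5625 − 3.5×1.1875)×0.25 = 2.1016 in²; tension to near edge: (1.8125 − 0.5×1.1875)×0.25 = 0.30469 in². R_n = min(0.6×70×2.1016, 0.6×50×3.1406) + 1.0×70×0.30469 = min(88.267, 94.218) + 21.328 = 109.6 kips. φR_n = 0.75 × 109.6 = 82.2 kips.
Tension yield (gross): A_g = 9.4375×0.25 = 2.3594 in². φR_n = 0.90 × 50 × 2.3594 = 106.2 kips.
Governing: min(127.2, 118.1, 82.2, 106.2) = 82.2 kips → block shear.

82.2 kips (block shear governs)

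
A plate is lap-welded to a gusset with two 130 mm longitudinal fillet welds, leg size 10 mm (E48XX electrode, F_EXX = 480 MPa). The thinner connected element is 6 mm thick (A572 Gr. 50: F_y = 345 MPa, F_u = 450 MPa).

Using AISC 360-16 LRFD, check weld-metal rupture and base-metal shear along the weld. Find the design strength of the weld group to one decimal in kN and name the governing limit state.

Weld metal: throat = 0.707×10 = 7.07 mm, L = 2×130 = 260 mm. φR_n = 0.75 × 0.6 × 480 × 7.07 × 260 = 397.1 kN.
Base metal shear (6 mm plate): yield φR_n = 1.0×0.6×345×6×260 = 322.9 kN; rupture φR_n = 0.75×0.6×450×6×260 = 315.9 kN; take 315.9 kN (rupture).
Governing: min(397.1, 315.9) = 315.9 kN → base-metal shear.

315.9 kN (base-metal shear governs)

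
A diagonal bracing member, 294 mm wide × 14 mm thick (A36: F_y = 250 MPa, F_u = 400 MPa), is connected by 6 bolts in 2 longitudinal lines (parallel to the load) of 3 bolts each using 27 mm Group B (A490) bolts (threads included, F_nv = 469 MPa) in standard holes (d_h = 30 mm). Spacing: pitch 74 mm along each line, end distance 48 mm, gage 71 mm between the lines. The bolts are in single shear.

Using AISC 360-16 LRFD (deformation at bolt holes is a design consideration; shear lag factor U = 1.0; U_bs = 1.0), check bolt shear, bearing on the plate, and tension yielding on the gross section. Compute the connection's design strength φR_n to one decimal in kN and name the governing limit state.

926.1 kN (gross-section yield governs)

Bolt shear: A_b = π(27)²/4 = 572.56 mm². φR_n = 0.75 × 469 × 572.56 × 6 × 1 = 1208.4 kN.
Bearing (14 mm plate, F_u = 400 MPa): end bolts L_c = 48 − 30/2 = 33, R_n = min(1.2×33×14×400, 2.4×27×14×400) = 221.76 kN/bolt; interior L_c = 74 − 30 = 44, R_n = 295.68 kN/bolt. φR_n = 0.75 × (2×221.76 + 4×295.68) = 1219.7 kN.
Tension yield (gross): A_g = 294×14 = 4116 mm². φR_n = 0.90 × 250 × 4116 = 926.1 kN.
Governing: min(1208.4, 1219.7, 926.1) = 926.1 kN → gross-section yield.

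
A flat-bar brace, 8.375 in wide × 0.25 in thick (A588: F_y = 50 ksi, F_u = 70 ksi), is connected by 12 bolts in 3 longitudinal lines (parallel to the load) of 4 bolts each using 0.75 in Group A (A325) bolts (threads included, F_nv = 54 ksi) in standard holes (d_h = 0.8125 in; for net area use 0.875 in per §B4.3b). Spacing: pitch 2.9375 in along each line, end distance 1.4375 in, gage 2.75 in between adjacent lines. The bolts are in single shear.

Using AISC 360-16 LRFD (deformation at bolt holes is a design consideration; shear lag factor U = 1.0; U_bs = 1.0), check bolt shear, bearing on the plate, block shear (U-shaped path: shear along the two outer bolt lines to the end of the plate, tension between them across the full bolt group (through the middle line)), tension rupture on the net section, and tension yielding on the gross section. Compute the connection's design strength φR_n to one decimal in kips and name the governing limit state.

Bolt shear: A_b = π(0.75)²/4 = 0.44179 in². φR_n = 0.75 × 54 × 0.44179 × 12 × 1 = 214.7 kips.
Bearing (0.25 in plate, F_u = 70 ksi): end bolts L_c = 1.4375 − 0.8125/2 = 1.03125, R_n = min(1.2×1.03125×0.25×70, 2.4×0.75×0.25×70) = 21.656 kips/bolt; interior L_c = 2.9375 − 0.8125 = 2.125, R_n = 31.5 kips/bolt. φR_n = 0.75 × (3×21.656 + 9×31.5) = 261.4 kips.
Block shear: shear path 2×[1.4375+3×2.9375] = 2×10.25 in, A_gv = 5.125, A_nv = 2×(10.25 − 3.5×0.875)×0.25 = 3.5938 in²; tension across gage: (5.5 − 2×0.875)×0.25 = 0.9375 in². R_n = min(0.6×70×3.5938, 0.6×50×5.125) + 1.0×70×0.9375 = min(150.94, 153.75) + 65.625 = 216.57 kips. φR_n = 0.75 × 216.57 = 162.4 kips.
Tension rupture (net): A_n = (8.375 − 3×0.875)×0.25 = 1.4375 in² (U = 1.0, A_e = A_n). φR_n = 0.75 × 70 × 1.4375 = 75.5 kips.
Tension yield (gross): A_g = 8.375×0.25 = 2.0938 in². φR_n = 0.90 × 50 × 2.0938 = 94.2 kips.
Governing: min(214.7, 261.4, 162.4, 75.5, 94.2) = 75.5 kips → net-section rupture.

75.5 kips (net-section rupture governs)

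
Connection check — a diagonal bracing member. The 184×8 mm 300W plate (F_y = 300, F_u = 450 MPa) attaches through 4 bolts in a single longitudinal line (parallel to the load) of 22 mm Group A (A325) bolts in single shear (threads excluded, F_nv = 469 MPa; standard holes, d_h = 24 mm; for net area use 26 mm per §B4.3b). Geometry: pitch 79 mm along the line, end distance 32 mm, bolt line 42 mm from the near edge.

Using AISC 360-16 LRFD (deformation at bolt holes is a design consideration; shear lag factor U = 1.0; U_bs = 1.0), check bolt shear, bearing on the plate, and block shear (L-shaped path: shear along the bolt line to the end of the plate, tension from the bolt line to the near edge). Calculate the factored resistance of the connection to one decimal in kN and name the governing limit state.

366.7 kN (block shear governs)

Bolt shear: A_b = π(22)²/4 = 380.13 mm². φR_n = 0.75 × 469 × 380.13 × 4 × 1 = 534.8 kN.
Bearing (8 mm plate, F_u = 450 MPa): end bolts L_c = 32 − 24/2 = 20, R_n = min(1.2×20×8×450, 2.4×22×8×450) = 86.4 kN/bolt; interior L_c = 79 − 24 = 55, R_n = 190.08 kN/bolt. φR_n = 0.75 × (1×86.4 + 3×190.08) = 492.5 kN.
Block shear: shear path 1×[32+3×79] = 1×269 mm, A_gv = 2152, A_nv = 1×(269 − 3.5×26)×8 = 1424 mm²; tension to near edge: (42 − 0.5×26)×8 = 232 mm². R_n = min(0.6×450×1424, 0.6×300×2152) + 1.0×450×232 = min(384.48, 387.36) + 104.4 = 488.88 kN. φR_n = 0.75 × 488.88 = 366.7 kN.
Governing: min(534.8, 492.5, 366.7) = 366.7 kN → block shear.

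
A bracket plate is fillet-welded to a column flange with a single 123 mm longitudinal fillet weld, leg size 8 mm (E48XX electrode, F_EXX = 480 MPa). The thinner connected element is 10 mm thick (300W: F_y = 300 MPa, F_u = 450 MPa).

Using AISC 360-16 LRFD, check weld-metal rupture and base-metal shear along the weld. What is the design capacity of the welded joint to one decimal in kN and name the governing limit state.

150.3 kN (weld metal governs)

Weld metal: throat = 0.707×8 = 5.656 mm, L = 123 mm. φR_n = 0.75 × 0.6 × 480 × 5.656 × 123 = 150.3 kN.
Base metal shear (10 mm plate): yield φR_n = 1.0×0.6×300×10×123 = 221.4 kN; rupture φR_n = 0.75×0.6×450×10×123 = 249.1 kN; take 221.4 kN (yield).
Governing: min(150.3, 221.4) = 150.3 kN → weld metal.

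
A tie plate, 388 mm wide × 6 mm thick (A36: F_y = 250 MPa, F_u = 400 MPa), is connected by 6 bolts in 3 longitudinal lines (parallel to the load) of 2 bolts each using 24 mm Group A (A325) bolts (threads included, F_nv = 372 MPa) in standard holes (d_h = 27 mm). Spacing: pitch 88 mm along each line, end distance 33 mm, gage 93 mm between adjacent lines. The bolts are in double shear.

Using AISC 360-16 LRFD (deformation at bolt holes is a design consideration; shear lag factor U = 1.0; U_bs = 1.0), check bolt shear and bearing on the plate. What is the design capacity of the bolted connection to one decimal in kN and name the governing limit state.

437.4 kN (bearing governs)

Bolt shear: A_b = π(24)²/4 = 452.39 mm². φR_n = 0.75 × 372 × 452.39 × 6 × 2 = 1514.6 kN.
Bearing (6 mm plate, F_u = 400 MPa): end bolts L_c = 33 − 27/2 = 19.5, R_n = min(1.2×19.5×6×400, 2.4×24×6×400) = 56.16 kN/bolt; interior L_c = 88 − 27 = 61, R_n = 138.24 kN/bolt. φR_n = 0.75 × (3×56.16 + 3×138.24) = 437.4 kN.
Governing: min(1514.6, 437.4) = 437.4 kN → bearing.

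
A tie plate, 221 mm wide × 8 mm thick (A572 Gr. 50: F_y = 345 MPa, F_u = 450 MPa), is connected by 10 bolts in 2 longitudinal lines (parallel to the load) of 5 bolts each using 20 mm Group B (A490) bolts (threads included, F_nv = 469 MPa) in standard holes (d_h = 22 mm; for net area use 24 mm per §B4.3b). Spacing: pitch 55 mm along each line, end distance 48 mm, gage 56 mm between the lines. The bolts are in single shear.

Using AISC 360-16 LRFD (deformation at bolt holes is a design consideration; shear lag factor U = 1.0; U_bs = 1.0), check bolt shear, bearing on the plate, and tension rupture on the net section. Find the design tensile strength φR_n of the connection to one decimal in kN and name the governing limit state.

Bolt shear: A_b = π(20)²/4 = 314.16 mm². φR_n = 0.75 × 469 × 314.16 × 10 × 1 = 1105.1 kN.
Bearing (8 mm plate, F_u = 450 MPa): end bolts L_c = 48 − 22/2 = 37, R_n = min(1.2×37×8×450, 2.4×20×8×450) = 159.84 kN/bolt; interior L_c = 55 − 22 = 33, R_n = 142.56 kN/bolt. φR_n = 0.75 × (2×159.84 + 8×142.56) = 1095.1 kN.
Tension rupture (net): A_n = (221 − 2×24)×8 = 1384 mm² (U = 1.0, A_e = A_n). φR_n = 0.75 × 450 × 1384 = 467.1 kN.
Governing: min(1105.1, 1095.1, 467.1) = 467.1 kN → net-section rupture.

467.1 kN (net-section rupture governs)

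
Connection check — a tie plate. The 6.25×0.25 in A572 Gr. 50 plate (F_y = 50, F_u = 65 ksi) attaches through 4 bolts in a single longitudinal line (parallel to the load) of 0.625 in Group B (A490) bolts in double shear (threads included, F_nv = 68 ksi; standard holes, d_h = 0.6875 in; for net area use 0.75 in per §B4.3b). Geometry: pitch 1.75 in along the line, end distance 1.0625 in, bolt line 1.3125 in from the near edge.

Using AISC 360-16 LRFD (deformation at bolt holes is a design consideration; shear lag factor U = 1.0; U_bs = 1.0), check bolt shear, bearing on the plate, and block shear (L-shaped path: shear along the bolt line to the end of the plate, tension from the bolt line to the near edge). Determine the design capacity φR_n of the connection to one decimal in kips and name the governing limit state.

38.4 kips (block shear governs)

Bolt shear: A_b = π(0.625)²/4 = 0.3068 in². φR_n = 0.75 × 68 × 0.3068 × 4 × 2 = 125.2 kips.
Bearing (0.25 in plate, F_u = 65 ksi): end bolts L_c = 1.0625 − 0.6875/2 = 0.71875, R_n = min(1.2×0.71875×0.25×65, 2.4×0.625×0.25×65) = 14.016 kips/bolt; interior L_c = 1.75 − 0.6875 = 1.0625, R_n = 20.719 kips/bolt. φR_n = 0.75 × (1×14.016 + 3×20.719) = 57.1 kips.
Block shear: shear path 1×[1.0625+3×1.75] = 1×6.3125 in, A_gv = 1.5781, A_nv = 1×(6.3125 − 3.5×0.75)×0.25 = 0.92188 in²; tension to near edge: (1.3125 − 0.5×0.75)×0.25 = 0.23438 in². R_n = min(0.6×65×0.92188, 0.6×50×1.5781) + 1.0×65×0.23438 = min(35.953, 47.343) + 15.235 = 51.188 kips. φR_n = 0.75 × 51.188 = 38.4 kips.
Governing: min(125.2, 57.1, 38.4) = 38.4 kips → block shear.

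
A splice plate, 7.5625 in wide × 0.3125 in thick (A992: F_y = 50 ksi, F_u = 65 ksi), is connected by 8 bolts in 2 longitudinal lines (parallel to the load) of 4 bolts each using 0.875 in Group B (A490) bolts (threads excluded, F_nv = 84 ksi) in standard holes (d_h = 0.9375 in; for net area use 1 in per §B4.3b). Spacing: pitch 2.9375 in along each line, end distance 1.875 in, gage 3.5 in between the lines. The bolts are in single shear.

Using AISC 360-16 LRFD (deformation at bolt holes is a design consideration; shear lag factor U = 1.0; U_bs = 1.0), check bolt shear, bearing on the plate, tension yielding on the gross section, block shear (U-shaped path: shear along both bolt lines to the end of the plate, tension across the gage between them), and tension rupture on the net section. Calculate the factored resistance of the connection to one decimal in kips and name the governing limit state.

84.7 kips (net-section rupture governs)

Bolt shear: A_b = π(0.875)²/4 = 0.60132 in². φR_n = 0.75 × 84 × 0.60132 × 8 × 1 = 303.1 kips.
Bearing (0.3125 in plate, F_u = 65 ksi): end bolts L_c = 1.875 − 0.9375/2 = 1.40625, R_n = min(1.2×1.40625×0.3125×65, 2.4×0.875×0.3125×65) = 34.277 kips/bolt; interior L_c = 2.9375 − 0.9375 = 2, R_n = 42.656 kips/bolt. φR_n = 0.75 × (2×34.277 + 6×42.656) = 243.4 kips.
Tension yield (gross): A_g = 7.5625×0.3125 = 2.3633 in². φR_n = 0.90 × 50 × 2.3633 = 106.3 kips.
Block shear: shear path 2×[1.875+3×2.9375] = 2×10.6875 in, A_gv = 6.6797, A_nv = 2×(10.6875 − 3.5×1)×0.3125 = 4.4922 in²; tension across gage: (3.5 − 1×1)×0.3125 = 0.78125 in². R_n = min(0.6×65×4.4922, 0.6×50×6.6797) + 1.0×65×0.78125 = min(175.2, 200.39) + 50.781 = 225.98 kips. φR_n = 0.75 × 225.98 = 169.5 kips.
Tension rupture (net): A_n = (7.5625 − 2×1)×0.3125 = 1.7383 in² (U = 1.0, A_e = A_n). φR_n = 0.75 × 65 × 1.7383 = 84.7 kips.
Governing: min(303.1, 243.4, 106.3, 169.5, 84.7) = 84.7 kips → net-section rupture.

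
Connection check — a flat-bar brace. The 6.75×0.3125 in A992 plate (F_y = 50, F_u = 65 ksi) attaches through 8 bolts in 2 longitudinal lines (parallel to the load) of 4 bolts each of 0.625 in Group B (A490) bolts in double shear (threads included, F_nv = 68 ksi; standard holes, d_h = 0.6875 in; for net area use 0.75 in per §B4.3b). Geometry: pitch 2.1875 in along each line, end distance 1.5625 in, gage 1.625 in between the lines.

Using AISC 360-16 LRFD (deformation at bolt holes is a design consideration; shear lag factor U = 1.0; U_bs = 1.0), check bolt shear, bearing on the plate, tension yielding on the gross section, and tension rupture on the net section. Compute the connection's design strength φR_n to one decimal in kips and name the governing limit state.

80.0 kips (net-section rupture governs)

Bolt shear: A_b = π(0.625)²/4 = 0.3068 in². φR_n = 0.75 × 68 × 0.3068 × 8 × 2 = 250.3 kips.
Bearing (0.3125 in plate, F_u = 65 ksi): end bolts L_c = 1.5625 − 0.6875/2 = 1.21875, R_n = min(1.2×1.21875×0.3125×65, 2.4×0.625×0.3125×65) = 29.707 kips/bolt; interior L_c = 2.1875 − 0.6875 = 1.5, R_n = 30.469 kips/bolt. φR_n = 0.75 × (2×29.707 + 6×30.469) = 181.7 kips.
Tension yield (gross): A_g = 6.75×0.3125 = 2.1094 in². φR_n = 0.90 × 50 × 2.1094 = 94.9 kips.
Tension rupture (net): A_n = (6.75 − 2×0.75)×0.3125 = 1.6406 in² (U = 1.0, A_e = A_n). φR_n = 0.75 × 65 × 1.6406 = 80.0 kips.
Governing: min(250.3, 181.7, 94.9, 80.0) = 80.0 kips → net-section rupture.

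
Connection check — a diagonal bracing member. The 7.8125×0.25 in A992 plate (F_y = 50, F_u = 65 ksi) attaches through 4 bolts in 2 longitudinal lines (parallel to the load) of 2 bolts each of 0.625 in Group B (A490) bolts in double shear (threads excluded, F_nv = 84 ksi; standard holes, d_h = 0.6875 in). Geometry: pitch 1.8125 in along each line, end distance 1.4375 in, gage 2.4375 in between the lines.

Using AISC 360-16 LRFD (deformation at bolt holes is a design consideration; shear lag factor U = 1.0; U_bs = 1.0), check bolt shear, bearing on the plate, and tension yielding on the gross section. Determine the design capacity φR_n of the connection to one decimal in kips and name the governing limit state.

Bolt shear: A_b = π(0.625)²/4 = 0.3068 in². φR_n = 0.75 × 84 × 0.3068 × 4 × 2 = 154.6 kips.
Bearing (0.25 in plate, F_u = 65 ksi): end bolts L_c = 1.4375 − 0.6875/2 = 1.09375, R_n = min(1.2×1.09375×0.25×65, 2.4×0.625×0.25×65) = 21.328 kips/bolt; interior L_c = 1.8125 − 0.6875 = 1.125, R_n = 21.938 kips/bolt. φR_n = 0.75 × (2×21.328 + 2×21.938) = 64.9 kips.
Tension yield (gross): A_g = 7.8125×0.25 = 1.9531 in². φR_n = 0.90 × 50 × 1.9531 = 87.9 kips.
Governing: min(154.6, 64.9, 87.9) = 64.9 kips → bearing.

64.9 kips (bearing governs)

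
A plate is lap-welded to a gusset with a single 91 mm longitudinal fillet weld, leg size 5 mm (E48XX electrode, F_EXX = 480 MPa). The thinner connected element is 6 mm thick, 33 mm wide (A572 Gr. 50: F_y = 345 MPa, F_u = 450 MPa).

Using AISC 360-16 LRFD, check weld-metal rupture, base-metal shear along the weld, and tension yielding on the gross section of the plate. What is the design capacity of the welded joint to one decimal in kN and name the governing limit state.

61.5 kN (gross-section yield governs)

Weld metal: throat = 0.707×5 = 3.535 mm, L = 91 mm. φR_n = 0.75 × 0.6 × 480 × 3.535 × 91 = 69.5 kN.
Base metal shear (6 mm plate): yield φR_n = 1.0×0.6×345×6×91 = 113.0 kN; rupture φR_n = 0.75×0.6×450×6×91 = 110.6 kN; take 110.6 kN (rupture).
Tension yield (gross): A_g = 33×6 = 198 mm². φR_n = 0.90 × 345 × 198 = 61.5 kN.
Governing: min(69.5, 110.6, 61.5) = 61.5 kN → gross-section yield.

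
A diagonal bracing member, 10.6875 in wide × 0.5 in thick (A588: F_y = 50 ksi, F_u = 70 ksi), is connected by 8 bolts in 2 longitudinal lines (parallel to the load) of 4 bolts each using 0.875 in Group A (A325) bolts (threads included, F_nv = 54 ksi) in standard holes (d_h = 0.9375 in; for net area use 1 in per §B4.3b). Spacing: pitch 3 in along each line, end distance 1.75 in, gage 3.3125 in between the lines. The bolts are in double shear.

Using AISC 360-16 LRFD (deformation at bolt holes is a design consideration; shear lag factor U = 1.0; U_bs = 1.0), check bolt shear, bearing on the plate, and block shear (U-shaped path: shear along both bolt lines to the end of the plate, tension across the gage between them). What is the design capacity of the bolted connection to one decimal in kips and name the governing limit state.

289.1 kips (block shear governs)

Bolt shear: A_b = π(0.875)²/4 = 0.60132 in². φR_n = 0.75 × 54 × 0.60132 × 8 × 2 = 389.7 kips.
Bearing (0.5 in plate, F_u = 70 ksi): end bolts L_c = 1.75 − 0.9375/2 = 1.28125, R_n = min(1.2×1.28125×0.5×70, 2.4×0.875×0.5×70) = 53.813 kips/bolt; interior L_c = 3 − 0.9375 = 2.0625, R_n = 73.5 kips/bolt. φR_n = 0.75 × (2×53.813 + 6×73.5) = 411.5 kips.
Block shear: shear path 2×[1.75+3×3] = 2×10.75 in, A_gv = 10.75, A_nv = 2×(10.75 − 3.5×1)×0.5 = 7.25 in²; tension across gage: (3.3125 − 1×1)×0.5 = 1.1563 in². R_n = min(0.6×70×7.25, 0.6×50×10.75) + 1.0×70×1.1563 = min(304.5, 322.5) + 80.941 = 385.44 kips. φR_n = 0.75 × 385.44 = 289.1 kips.
Governing: min(389.7, 411.5, 289.1) = 289.1 kips → block shear.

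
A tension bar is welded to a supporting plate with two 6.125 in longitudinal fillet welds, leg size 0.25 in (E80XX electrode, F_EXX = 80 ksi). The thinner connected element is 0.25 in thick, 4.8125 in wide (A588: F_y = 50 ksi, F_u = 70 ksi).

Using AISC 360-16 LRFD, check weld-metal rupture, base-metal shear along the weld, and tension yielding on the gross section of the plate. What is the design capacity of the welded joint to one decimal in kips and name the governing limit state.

Weld metal: throat = 0.707×0.25 = 0.17675 in, L = 2×6.125 = 12.25 in. φR_n = 0.75 × 0.6 × 80 × 0.17675 × 12.25 = 77.9 kips.
Base metal shear (0.25 in plate): yield φR_n = 1.0×0.6×50×0.25×12.25 = 91.9 kips; rupture φR_n = 0.75×0.6×70×0.25×12.25 = 96.5 kips; take 91.9 kips (yield).
Tension yield (gross): A_g = 4.8125×0.25 = 1.2031 in². φR_n = 0.90 × 50 × 1.2031 = 54.1 kips.
Governing: min(77.9, 91.9, 54.1) = 54.1 kips → gross-section yield.

54.1 kips (gross-section yield governs)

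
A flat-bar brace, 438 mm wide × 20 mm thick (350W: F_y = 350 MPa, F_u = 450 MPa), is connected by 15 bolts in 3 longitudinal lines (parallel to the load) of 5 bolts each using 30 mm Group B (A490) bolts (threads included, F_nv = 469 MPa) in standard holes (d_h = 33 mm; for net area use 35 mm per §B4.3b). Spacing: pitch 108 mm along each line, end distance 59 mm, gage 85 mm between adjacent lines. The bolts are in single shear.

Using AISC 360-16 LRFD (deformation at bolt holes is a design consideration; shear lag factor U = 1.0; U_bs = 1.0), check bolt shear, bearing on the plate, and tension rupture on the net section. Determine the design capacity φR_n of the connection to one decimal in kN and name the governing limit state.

2247.8 kN (net-section rupture governs)

Bolt shear: A_b = π(30)²/4 = 706.86 mm². φR_n = 0.75 × 469 × 706.86 × 15 × 1 = 3729.6 kN.
Bearing (20 mm plate, F_u = 450 MPa): end bolts L_c = 59 − 33/2 = 42.5, R_n = min(1.2×42.5×20×450, 2.4×30×20×450) = 459 kN/bolt; interior L_c = 108 − 33 = 75, R_n = 648 kN/bolt. φR_n = 0.75 × (3×459 + 12×648) = 6864.8 kN.
Tension rupture (net): A_n = (438 − 3×35)×20 = 6660 mm² (U = 1.0, A_e = A_n). φR_n = 0.75 × 450 × 6660 = 2247.8 kN.
Governing: min(3729.6, 6864.8, 2247.8) = 2247.8 kN → net-section rupture.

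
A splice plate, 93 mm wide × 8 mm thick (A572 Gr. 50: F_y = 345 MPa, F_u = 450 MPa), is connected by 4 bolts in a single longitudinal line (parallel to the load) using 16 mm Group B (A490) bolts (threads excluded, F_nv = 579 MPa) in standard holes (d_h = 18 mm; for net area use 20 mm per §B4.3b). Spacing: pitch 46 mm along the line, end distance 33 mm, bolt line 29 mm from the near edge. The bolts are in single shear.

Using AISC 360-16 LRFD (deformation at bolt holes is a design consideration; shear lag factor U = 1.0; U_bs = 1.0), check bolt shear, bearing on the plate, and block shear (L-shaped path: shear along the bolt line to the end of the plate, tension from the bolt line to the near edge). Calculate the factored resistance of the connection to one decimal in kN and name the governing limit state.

214.9 kN (block shear governs)

Bolt shear: A_b = π(16)²/4 = 201.06 mm². φR_n = 0.75 × 579 × 201.06 × 4 × 1 = 349.2 kN.
Bearing (8 mm plate, F_u = 450 MPa): end bolts L_c = 33 − 18/2 = 24, R_n = min(1.2×24×8×450, 2.4×16×8×450) = 103.68 kN/bolt; interior L_c = 46 − 18 = 28, R_n = 120.96 kN/bolt. φR_n = 0.75 × (1×103.68 + 3×120.96) = 349.9 kN.
Block shear: shear path 1×[33+3×46] = 1×171 mm, A_gv = 1368, A_nv = 1×(171 − 3.5×20)×8 = 808 mm²; tension to near edge: (29 − 0.5×20)×8 = 152 mm². R_n = min(0.6×450×808, 0.6×345×1368) + 1.0×450×152 = min(218.16, 283.18) + 68.4 = 286.56 kN. φR_n = 0.75 × 286.56 = 214.9 kN.
Governing: min(349.2, 349.9, 214.9) = 214.9 kN → block shear.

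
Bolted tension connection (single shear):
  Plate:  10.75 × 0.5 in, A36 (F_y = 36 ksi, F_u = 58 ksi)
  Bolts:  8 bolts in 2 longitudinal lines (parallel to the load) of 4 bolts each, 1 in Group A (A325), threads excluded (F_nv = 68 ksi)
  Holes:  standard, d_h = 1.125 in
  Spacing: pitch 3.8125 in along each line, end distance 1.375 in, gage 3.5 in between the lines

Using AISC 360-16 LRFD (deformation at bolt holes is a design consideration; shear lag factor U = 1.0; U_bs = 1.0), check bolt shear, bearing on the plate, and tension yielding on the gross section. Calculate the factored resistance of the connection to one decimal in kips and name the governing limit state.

Bolt shear: A_b = π(1)²/4 = 0.7854 in². φR_n = 0.75 × 68 × 0.7854 × 8 × 1 = 320.4 kips.
Bearing (0.5 in plate, F_u = 58 ksi): end bolts L_c = 1.375 − 1.125/2 = 0.8125, R_n = min(1.2×0.8125×0.5×58, 2.4×1×0.5×58) = 28.275 kips/bolt; interior L_c = 3.8125 − 1.125 = 2.6875, R_n = 69.6 kips/bolt. φR_n = 0.75 × (2×28.275 + 6×69.6) = 355.6 kips.
Tension yield (gross): A_g = 10.75×0.5 = 5.375 in². φR_n = 0.90 × 36 × 5.375 = 174.2 kips.
Governing: min(320.4, 355.6, 174.2) = 174.2 kips → gross-section yield.

174.2 kips (gross-section yield governs)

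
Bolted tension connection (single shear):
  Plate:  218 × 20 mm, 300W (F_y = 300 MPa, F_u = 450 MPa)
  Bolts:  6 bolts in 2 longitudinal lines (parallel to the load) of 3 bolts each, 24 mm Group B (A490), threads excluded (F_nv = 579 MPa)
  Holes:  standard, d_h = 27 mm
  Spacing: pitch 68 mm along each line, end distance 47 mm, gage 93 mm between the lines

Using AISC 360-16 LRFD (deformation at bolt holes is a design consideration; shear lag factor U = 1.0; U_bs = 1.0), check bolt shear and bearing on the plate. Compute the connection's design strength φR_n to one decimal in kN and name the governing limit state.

1178.7 kN (bolt shear governs)

Bolt shear: A_b = π(24)²/4 = 452.39 mm². φR_n = 0.75 × 579 × 452.39 × 6 × 1 = 1178.7 kN.
Bearing (20 mm plate, F_u = 450 MPa): end bolts L_c = 47 − 27/2 = 33.5, R_n = min(1.2×33.5×20×450, 2.4×24×20×450) = 361.8 kN/bolt; interior L_c = 68 − 27 = 41, R_n = 442.8 kN/bolt. φR_n = 0.75 × (2×361.8 + 4×442.8) = 1871.1 kN.
Governing: min(1178.7, 1871.1) = 1178.7 kN → bolt shear.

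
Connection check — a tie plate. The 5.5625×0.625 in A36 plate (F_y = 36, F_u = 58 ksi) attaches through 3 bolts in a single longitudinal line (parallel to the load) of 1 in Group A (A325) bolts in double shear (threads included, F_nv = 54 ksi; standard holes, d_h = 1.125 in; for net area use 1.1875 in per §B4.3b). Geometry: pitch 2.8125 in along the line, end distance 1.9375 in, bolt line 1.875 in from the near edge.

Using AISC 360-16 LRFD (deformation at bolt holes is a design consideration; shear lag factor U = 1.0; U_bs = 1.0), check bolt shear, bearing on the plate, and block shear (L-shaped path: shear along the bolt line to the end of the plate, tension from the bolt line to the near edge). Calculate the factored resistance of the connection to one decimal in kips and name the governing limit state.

Bolt shear: A_b = π(1)²/4 = 0.7854 in². φR_n = 0.75 × 54 × 0.7854 × 3 × 2 = 190.9 kips.
Bearing (0.625 in plate, F_u = 58 ksi): end bolts L_c = 1.9375 − 1.125/2 = 1.375, R_n = min(1.2×1.375×0.625×58, 2.4×1×0.625×58) = 59.813 kips/bolt; interior L_c = 2.8125 − 1.125 = 1.6875, R_n = 73.406 kips/bolt. φR_n = 0.75 × (1×59.813 + 2×73.406) = 155.0 kips.
Block shear: shear path 1×[1.9375+2×2.8125] = 1×7.5625 in, A_gv = 4.7266, A_nv = 1×(7.5625 − 2.5×1.1875)×0.625 = 2.8711 in²; tension to near edge: (1.875 − 0.5×1.1875)×0.625 = 0.80078 in². R_n = min(0.6×58×2.8711, 0.6×36×4.7266) + 1.0×58×0.80078 = min(99.914, 102.09) + 46.445 = 146.36 kips. φR_n = 0.75 × 146.36 = 109.8 kips.
Governing: min(190.9, 155.0, 109.8) = 109.8 kips → block shear.

109.8 kips (block shear governs)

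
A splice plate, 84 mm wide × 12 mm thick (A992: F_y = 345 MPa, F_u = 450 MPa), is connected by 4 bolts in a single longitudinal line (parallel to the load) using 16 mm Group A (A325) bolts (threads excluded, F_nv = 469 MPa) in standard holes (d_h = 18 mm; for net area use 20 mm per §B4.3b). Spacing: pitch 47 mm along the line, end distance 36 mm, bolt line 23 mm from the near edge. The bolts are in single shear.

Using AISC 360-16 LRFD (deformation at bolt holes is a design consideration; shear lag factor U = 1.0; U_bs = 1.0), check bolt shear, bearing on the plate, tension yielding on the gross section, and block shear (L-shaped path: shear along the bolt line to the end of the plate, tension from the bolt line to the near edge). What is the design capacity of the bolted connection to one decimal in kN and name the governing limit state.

282.9 kN (bolt shear governs)

Bolt shear: A_b = π(16)²/4 = 201.06 mm². φR_n = 0.75 × 469 × 201.06 × 4 × 1 = 282.9 kN.
Bearing (12 mm plate, F_u = 450 MPa): end bolts L_c = 36 − 18/2 = 27, R_n = min(1.2×27×12×450, 2.4×16×12×450) = 174.96 kN/bolt; interior L_c = 47 − 18 = 29, R_n = 187.92 kN/bolt. φR_n = 0.75 × (1×174.96 + 3×187.92) = 554.0 kN.
Tension yield (gross): A_g = 84×12 = 1008 mm². φR_n = 0.90 × 345 × 1008 = 313.0 kN.
Block shear: shear path 1×[36+3×47] = 1×177 mm, A_gv = 2124, A_nv = 1×(177 − 3.5×20)×12 = 1284 mm²; tension to near edge: (23 − 0.5×20)×12 = 156 mm². R_n = min(0.6×450×1284, 0.6×345×2124) + 1.0×450×156 = min(346.68, 439.67) + 70.2 = 416.88 kN. φR_n = 0.75 × 416.88 = 312.7 kN.
Governing: min(282.9, 554.0, 313.0, 312.7) = 282.9 kN → bolt shear.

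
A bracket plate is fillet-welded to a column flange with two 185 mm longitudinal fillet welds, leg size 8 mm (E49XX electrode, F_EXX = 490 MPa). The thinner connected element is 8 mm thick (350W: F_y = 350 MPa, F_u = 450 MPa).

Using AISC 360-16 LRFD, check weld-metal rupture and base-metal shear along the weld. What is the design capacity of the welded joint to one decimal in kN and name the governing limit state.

461.4 kN (weld metal governs)

Weld metal: throat = 0.707×8 = 5.656 mm, L = 2×185 = 370 mm. φR_n = 0.75 × 0.6 × 490 × 5.656 × 370 = 461.4 kN.
Base metal shear (8 mm plate): yield φR_n = 1.0×0.6×350×8×370 = 621.6 kN; rupture φR_n = 0.75×0.6×450×8×370 = 599.4 kN; take 599.4 kN (rupture).
Governing: min(461.4, 599.4) = 461.4 kN → weld metal.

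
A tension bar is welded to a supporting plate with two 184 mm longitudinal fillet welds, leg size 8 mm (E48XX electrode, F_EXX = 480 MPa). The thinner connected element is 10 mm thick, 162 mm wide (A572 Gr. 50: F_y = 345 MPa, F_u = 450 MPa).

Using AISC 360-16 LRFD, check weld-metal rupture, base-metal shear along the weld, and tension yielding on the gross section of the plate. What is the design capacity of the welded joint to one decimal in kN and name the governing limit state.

449.6 kN (weld metal governs)

Weld metal: throat = 0.707×8 = 5.656 mm, L = 2×184 = 368 mm. φR_n = 0.75 × 0.6 × 480 × 5.656 × 368 = 449.6 kN.
Base metal shear (10 mm plate): yield φR_n = 1.0×0.6×345×10×368 = 761.8 kN; rupture φR_n = 0.75×0.6×450×10×368 = 745.2 kN; take 745.2 kN (rupture).
Tension yield (gross): A_g = 162×10 = 1620 mm². φR_n = 0.90 × 345 × 1620 = 503.0 kN.
Governing: min(449.6, 745.2, 503.0) = 449.6 kN → weld metal.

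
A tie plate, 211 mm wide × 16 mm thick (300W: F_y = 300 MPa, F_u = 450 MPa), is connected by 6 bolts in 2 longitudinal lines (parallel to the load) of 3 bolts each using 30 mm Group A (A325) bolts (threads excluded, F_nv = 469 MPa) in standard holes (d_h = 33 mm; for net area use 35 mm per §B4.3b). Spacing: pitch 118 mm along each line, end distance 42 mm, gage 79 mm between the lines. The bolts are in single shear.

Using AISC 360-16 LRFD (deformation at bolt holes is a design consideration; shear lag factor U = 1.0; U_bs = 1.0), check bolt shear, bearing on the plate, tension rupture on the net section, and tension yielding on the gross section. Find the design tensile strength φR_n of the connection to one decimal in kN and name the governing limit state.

761.4 kN (net-section rupture governs)

Bolt shear: A_b = π(30)²/4 = 706.86 mm². φR_n = 0.75 × 469 × 706.86 × 6 × 1 = 1491.8 kN.
Bearing (16 mm plate, F_u = 450 MPa): end bolts L_c = 42 − 33/2 = 25.5, R_n = min(1.2×25.5×16×450, 2.4×30×16×450) = 220.32 kN/bolt; interior L_c = 118 − 33 = 85, R_n = 518.4 kN/bolt. φR_n = 0.75 × (2×220.32 + 4×518.4) = 1885.7 kN.
Tension rupture (net): A_n = (211 − 2×35)×16 = 2256 mm² (U = 1.0, A_e = A_n). φR_n = 0.75 × 450 × 2256 = 761.4 kN.
Tension yield (gross): A_g = 211×16 = 3376 mm². φR_n = 0.90 × 300 × 3376 = 911.5 kN.
Governing: min(1491.8, 1885.7, 761.4, 911.5) = 761.4 kN → net-section rupture.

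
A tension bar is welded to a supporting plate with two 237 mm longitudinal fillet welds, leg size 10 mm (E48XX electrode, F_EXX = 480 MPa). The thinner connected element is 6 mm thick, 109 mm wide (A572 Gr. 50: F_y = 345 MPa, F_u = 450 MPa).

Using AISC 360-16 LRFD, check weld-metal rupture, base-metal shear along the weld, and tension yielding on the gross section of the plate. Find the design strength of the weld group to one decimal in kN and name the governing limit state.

Weld metal: throat = 0.707×10 = 7.07 mm, L = 2×237 = 474 mm. φR_n = 0.75 × 0.6 × 480 × 7.07 × 474 = 723.9 kN.
Base metal shear (6 mm plate): yield φR_n = 1.0×0.6×345×6×474 = 588.7 kN; rupture φR_n = 0.75×0.6×450×6×474 = 575.9 kN; take 575.9 kN (rupture).
Tension yield (gross): A_g = 109×6 = 654 mm². φR_n = 0.90 × 345 × 654 = 203.1 kN.
Governing: min(723.9, 575.9, 203.1) = 203.1 kN → gross-section yield.

203.1 kN (gross-section yield governs)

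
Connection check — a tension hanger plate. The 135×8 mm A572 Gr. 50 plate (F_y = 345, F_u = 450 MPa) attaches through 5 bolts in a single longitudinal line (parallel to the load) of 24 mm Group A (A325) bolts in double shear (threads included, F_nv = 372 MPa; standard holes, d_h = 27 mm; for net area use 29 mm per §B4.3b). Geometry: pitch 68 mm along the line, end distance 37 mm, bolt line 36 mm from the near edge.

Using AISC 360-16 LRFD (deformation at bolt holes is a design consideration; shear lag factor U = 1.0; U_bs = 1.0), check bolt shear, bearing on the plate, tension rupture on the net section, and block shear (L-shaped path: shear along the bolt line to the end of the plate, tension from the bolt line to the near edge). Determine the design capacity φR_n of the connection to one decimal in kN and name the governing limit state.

286.2 kN (net-section rupture governs)

Bolt shear: A_b = π(24)²/4 = 452.39 mm². φR_n = 0.75 × 372 × 452.39 × 5 × 2 = 1262.2 kN.
Bearing (8 mm plate, F_u = 450 MPa): end bolts L_c = 37 − 27/2 = 23.5, R_n = min(1.2×23.5×8×450, 2.4×24×8×450) = 101.52 kN/bolt; interior L_c = 68 − 27 = 41, R_n = 177.12 kN/bolt. φR_n = 0.75 × (1×101.52 + 4×177.12) = 607.5 kN.
Tension rupture (net): A_n = (135 − 1×29)×8 = 848 mm² (U = 1.0, A_e = A_n). φR_n = 0.75 × 450 × 848 = 286.2 kN.
Block shear: shear path 1×[37+4×68] = 1×309 mm, A_gv = 2472, A_nv = 1×(309 − 4.5×29)×8 = 1428 mm²; tension to near edge: (36 − 0.5×29)×8 = 172 mm². R_n = min(0.6×450×1428, 0.6×345×2472) + 1.0×450×172 = min(385.56, 511.7) + 77.4 = 462.96 kN. φR_n = 0.75 × 462.96 = 347.2 kN.
Governing: min(1262.2, 607.5, 286.2, 347.2) = 286.2 kN → net-section rupture.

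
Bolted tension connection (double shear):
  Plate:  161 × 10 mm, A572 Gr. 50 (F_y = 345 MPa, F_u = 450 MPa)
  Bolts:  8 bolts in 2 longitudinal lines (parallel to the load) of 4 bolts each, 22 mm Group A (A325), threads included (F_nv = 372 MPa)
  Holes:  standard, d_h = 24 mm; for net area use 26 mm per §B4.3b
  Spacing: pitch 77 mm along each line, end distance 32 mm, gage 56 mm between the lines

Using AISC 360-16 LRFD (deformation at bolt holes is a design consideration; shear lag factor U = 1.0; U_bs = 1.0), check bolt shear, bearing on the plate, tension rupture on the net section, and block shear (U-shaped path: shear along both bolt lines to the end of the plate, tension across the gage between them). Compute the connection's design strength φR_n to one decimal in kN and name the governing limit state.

367.9 kN (net-section rupture governs)

Bolt shear: A_b = π(22)²/4 = 380.13 mm². φR_n = 0.75 × 372 × 380.13 × 8 × 2 = 1696.9 kN.
Bearing (10 mm plate, F_u = 450 MPa): end bolts L_c = 32 − 24/2 = 20, R_n = min(1.2×20×10×450, 2.4×22×10×450) = 108 kN/bolt; interior L_c = 77 − 24 = 53, R_n = 237.6 kN/bolt. φR_n = 0.75 × (2×108 + 6×237.6) = 1231.2 kN.
Tension rupture (net): A_n = (161 − 2×26)×10 = 1090 mm² (U = 1.0, A_e = A_n). φR_n = 0.75 × 450 × 1090 = 367.9 kN.
Block shear: shear path 2×[32+3×77] = 2×263 mm, A_gv = 5260, A_nv = 2×(263 − 3.5×26)×10 = 3440 mm²; tension across gage: (56 − 1×26)×10 = 300 mm². R_n = min(0.6×450×3440, 0.6×345×5260) + 1.0×450×300 = min(928.8, 1088.8) + 135 = 1063.8 kN. φR_n = 0.75 × 1063.8 = 797.9 kN.
Governing: min(1696.9, 1231.2, 367.9, 797.9) = 367.9 kN → net-section rupture.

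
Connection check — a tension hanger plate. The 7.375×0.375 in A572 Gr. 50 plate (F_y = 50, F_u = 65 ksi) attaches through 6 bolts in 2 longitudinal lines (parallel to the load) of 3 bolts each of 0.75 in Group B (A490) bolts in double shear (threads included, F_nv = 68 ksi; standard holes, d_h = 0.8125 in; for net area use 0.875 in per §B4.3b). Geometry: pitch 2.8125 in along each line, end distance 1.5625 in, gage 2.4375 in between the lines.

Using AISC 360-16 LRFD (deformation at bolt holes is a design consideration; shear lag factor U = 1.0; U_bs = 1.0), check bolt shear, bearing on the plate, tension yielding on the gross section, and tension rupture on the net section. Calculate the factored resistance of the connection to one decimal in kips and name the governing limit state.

Bolt shear: A_b = π(0.75)²/4 = 0.44179 in². φR_n = 0.75 × 68 × 0.44179 × 6 × 2 = 270.4 kips.
Bearing (0.375 in plate, F_u = 65 ksi): end bolts L_c = 1.5625 − 0.8125/2 = 1.15625, R_n = min(1.2×1.15625×0.375×65, 2.4×0.75×0.375×65) = 33.82 kips/bolt; interior L_c = 2.8125 − 0.8125 = 2, R_n = 43.875 kips/bolt. φR_n = 0.75 × (2×33.82 + 4×43.875) = 182.4 kips.
Tension yield (gross): A_g = 7.375×0.375 = 2.7656 in². φR_n = 0.90 × 50 × 2.7656 = 124.5 kips.
Tension rupture (net): A_n = (7.375 − 2×0.875)×0.375 = 2.1094 in² (U = 1.0, A_e = A_n). φR_n = 0.75 × 65 × 2.1094 = 102.8 kips.
Governing: min(270.4, 182.4, 124.5, 102.8) = 102.8 kips → net-section rupture.

102.8 kips (net-section rupture governs)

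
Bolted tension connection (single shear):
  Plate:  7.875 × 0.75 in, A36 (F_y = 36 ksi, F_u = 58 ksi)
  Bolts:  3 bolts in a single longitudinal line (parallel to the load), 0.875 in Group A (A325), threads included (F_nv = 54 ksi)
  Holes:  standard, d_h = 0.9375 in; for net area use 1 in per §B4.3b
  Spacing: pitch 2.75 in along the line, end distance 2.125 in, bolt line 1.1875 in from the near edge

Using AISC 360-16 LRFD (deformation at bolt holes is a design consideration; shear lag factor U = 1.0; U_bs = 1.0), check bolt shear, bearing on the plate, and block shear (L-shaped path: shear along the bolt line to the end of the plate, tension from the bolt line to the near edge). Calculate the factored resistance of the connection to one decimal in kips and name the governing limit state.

73.1 kips (bolt shear governs)

Bolt shear: A_b = π(0.875)²/4 = 0.60132 in². φR_n = 0.75 × 54 × 0.60132 × 3 × 1 = 73.1 kips.
Bearing (0.75 in plate, F_u = 58 ksi): end bolts L_c = 2.125 − 0.9375/2 = 1.65625, R_n = min(1.2×1.65625×0.75×58, 2.4×0.875×0.75×58) = 86.456 kips/bolt; interior L_c = 2.75 − 0.9375 = 1.8125, R_n = 91.35 kips/bolt. φR_n = 0.75 × (1×86.456 + 2×91.35) = 201.9 kips.
Block shear: shear path 1×[2.125+2×2.75] = 1×7.625 in, A_gv = 5.7188, A_nv = 1×(7.625 − 2.5×1)×0.75 = 3.8438 in²; tension to near edge: (1.1875 − 0.5×1)×0.75 = 0.51563 in². R_n = min(0.6×58×3.8438, 0.6×36×5.7188) + 1.0×58×0.51563 = min(133.76, 123.53) + 29.907 = 153.44 kips. φR_n = 0.75 × 153.44 = 115.1 kips.
Governing: min(73.1, 201.9, 115.1) = 73.1 kips → bolt shear.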